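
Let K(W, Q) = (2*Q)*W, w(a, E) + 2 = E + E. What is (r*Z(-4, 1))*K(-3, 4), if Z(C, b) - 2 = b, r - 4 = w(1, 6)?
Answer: -1008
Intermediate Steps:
w(a, E) = -2 + 2*E (w(a, E) = -2 + (E + E) = -2 + 2*E)
r = 14 (r = 4 + (-2 + 2*6) = 4 + (-2 + 12) = 4 + 10 = 14)
Z(C, b) = 2 + b
K(W, Q) = 2*Q*W
(r*Z(-4, 1))*K(-3, 4) = (14*(2 + 1))*(2*4*(-3)) = (14*3)*(-24) = 42*(-24) = -1008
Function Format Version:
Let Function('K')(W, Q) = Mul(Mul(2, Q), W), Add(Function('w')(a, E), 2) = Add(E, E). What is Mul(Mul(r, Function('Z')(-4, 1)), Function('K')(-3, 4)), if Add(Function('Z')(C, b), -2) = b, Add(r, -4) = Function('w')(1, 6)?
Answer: -1008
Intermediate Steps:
Function('w')(a, E) = Add(-2, Mul(2, E)) (Function('w')(a, E) = Add(-2, Add(E, E)) = Add(-2, Mul(2, E)))
r = 14 (r = Add(4, Add(-2, Mul(2, 6))) = Add(4, Add(-2, 12)) = Add(4, 10) = 14)
Function('Z')(C, b) = Add(2, b)
Function('K')(W, Q) = Mul(2, Q, W)
Mul(Mul(r, Function('Z')(-4, 1)), Function('K')(-3, 4)) = Mul(Mul(14, Add(2, 1)), Mul(2, 4, -3)) = Mul(Mul(14, 3), -24) = Mul(42, -24) = -1008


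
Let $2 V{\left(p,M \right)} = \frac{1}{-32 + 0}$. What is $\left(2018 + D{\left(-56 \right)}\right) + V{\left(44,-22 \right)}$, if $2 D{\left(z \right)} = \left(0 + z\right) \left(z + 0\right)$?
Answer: $\frac{229503}{64} \approx 3586.0$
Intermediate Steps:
$D{\left(z \right)} = \frac{z^{2}}{2}$ ($D{\left(z \right)} = \frac{\left(0 + z\right) \left(z + 0\right)}{2} = \frac{z z}{2} = \frac{z^{2}}{2}$)
$V{\left(p,M \right)} = - \frac{1}{64}$ ($V{\left(p,M \right)} = \frac{1}{2 \left(-32 + 0\right)} = \frac{1}{2 \left(-32\right)} = \frac{1}{2} \left(- \frac{1}{32}\right) = - \frac{1}{64}$)
$\left(2018 + D{\left(-56 \right)}\right) + V{\left(44,-22 \right)} = \left(2018 + \frac{\left(-56\right)^{2}}{2}\right) - \frac{1}{64} = \left(2018 + \frac{1}{2} \cdot 3136\right) - \frac{1}{64} = \left(2018 + 1568\right) - \frac{1}{64} = 3586 - \frac{1}{64} = \frac{229503}{64}$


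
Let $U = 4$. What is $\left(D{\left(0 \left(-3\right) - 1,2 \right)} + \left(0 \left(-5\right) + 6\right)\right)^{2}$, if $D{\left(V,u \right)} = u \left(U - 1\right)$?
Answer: $144$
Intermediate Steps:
$D{\left(V,u \right)} = 3 u$ ($D{\left(V,u \right)} = u \left(4 - 1\right) = u 3 = 3 u$)
$\left(D{\left(0 \left(-3\right) - 1,2 \right)} + \left(0 \left(-5\right) + 6\right)\right)^{2} = \left(3 \cdot 2 + \left(0 \left(-5\right) + 6\right)\right)^{2} = \left(6 + \left(0 + 6\right)\right)^{2} = \left(6 + 6\right)^{2} = 12^{2} = 144$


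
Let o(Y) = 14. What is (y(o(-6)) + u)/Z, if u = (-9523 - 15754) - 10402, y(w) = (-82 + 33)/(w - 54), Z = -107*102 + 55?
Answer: 1427111/434360 ≈ 3.2855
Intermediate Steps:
Z = -10859 (Z = -10914 + 55 = -10859)
y(w) = -49/(-54 + w)
u = -35679 (u = -25277 - 10402 = -35679)
(y(o(-6)) + u)/Z = (-49/(-54 + 14) - 35679)/(-10859) = (-49/(-40) - 35679)*(-1/10859) = (-49*(-1/40) - 35679)*(-1/10859) = (49/40 - 35679)*(-1/10859) = -1427111/40*(-1/10859) = 1427111/434360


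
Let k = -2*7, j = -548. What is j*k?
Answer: 7672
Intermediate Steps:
k = -14
j*k = -548*(-14) = 7672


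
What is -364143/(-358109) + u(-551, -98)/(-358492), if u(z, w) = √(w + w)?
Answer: 364143/358109 - 7*I/179246 ≈ 1.0168 - 3.9052e-5*I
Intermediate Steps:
u(z, w) = √2*√w (u(z, w) = √(2*w) = √2*√w)
-364143/(-358109) + u(-551, -98)/(-358492) = -364143/(-358109) + (√2*√(-98))/(-358492) = -364143*(-1/358109) + (√2*(7*I*√2))*(-1/358492) = 364143/358109 + (14*I)*(-1/358492) = 364143/358109 - 7*I/179246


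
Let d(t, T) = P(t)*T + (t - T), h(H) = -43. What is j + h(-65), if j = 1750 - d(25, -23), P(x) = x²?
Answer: 16034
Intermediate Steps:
d(t, T) = t - T + T*t² (d(t, T) = t²*T + (t - T) = T*t² + (t - T) = t - T + T*t²)
j = 16077 (j = 1750 - (25 - 1*(-23) - 23*25²) = 1750 - (25 + 23 - 23*625) = 1750 - (25 + 23 - 14375) = 1750 - 1*(-14327) = 1750 + 14327 = 16077)
j + h(-65) = 16077 - 43 = 16034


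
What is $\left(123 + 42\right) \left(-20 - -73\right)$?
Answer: $8745$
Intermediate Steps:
$\left(123 + 42\right) \left(-20 - -73\right) = 165 \left(-20 + 73\right) = 165 \cdot 53 = 8745$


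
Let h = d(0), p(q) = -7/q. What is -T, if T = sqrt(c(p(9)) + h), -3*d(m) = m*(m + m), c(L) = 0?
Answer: 0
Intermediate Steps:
d(m) = -2*m**2/3 (d(m) = -m*(m + m)/3 = -m*2*m/3 = -2*m**2/3)
h = 0 (h = -2/3*0**2 = -2/3*0 = 0)
T = 0 (T = sqrt(0 + 0) = sqrt(0) = 0)
-T = -1*0 = 0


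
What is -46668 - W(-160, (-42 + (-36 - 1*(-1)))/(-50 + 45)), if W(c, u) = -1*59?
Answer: -46609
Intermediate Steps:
W(c, u) = -59
-46668 - W(-160, (-42 + (-36 - 1*(-1)))/(-50 + 45)) = -46668 - 1*(-59) = -46668 + 59 = -46609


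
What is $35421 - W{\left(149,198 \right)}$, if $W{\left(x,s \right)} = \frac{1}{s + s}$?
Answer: $\frac{14026715}{396} \approx 35421.0$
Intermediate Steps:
$W{\left(x,s \right)} = \frac{1}{2 s}$
$35421 - W{\left(149,198 \right)} = 35421 - \frac{1}{2 \cdot 198} = 35421 - \frac{1}{2} \cdot \frac{1}{198} = 35421 - \frac{1}{396} = \frac{14026715}{396}$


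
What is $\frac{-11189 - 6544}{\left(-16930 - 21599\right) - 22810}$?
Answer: $\frac{17733}{61339} \approx 0.2891$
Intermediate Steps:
$\frac{-11189 - 6544}{\left(-16930 - 21599\right) - 22810} = - \frac{17733}{-38529 - 22810} = - \frac{17733}{-61339} = \left(-17733\right) \left(- \frac{1}{61339}\right) = \frac{17733}{61339}$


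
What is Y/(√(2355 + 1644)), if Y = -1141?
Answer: -1141*√3999/3999 ≈ -18.043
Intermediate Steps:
Y/(√(2355 + 1644)) = -1141/√(2355 + 1644) = -1141*√3999/3999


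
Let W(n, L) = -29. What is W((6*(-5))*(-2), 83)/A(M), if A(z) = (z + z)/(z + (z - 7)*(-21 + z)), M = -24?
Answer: 13253/16 ≈ 828.31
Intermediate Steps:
A(z) = 2*z/(z + (-21 + z)*(-7 + z)) (A(z) = (2*z)/(z + (-7 + z)*(-21 + z)) = (2*z)/(z + (-21 + z)*(-7 + z)) = 2*z/(z + (-21 + z)*(-7 + z)))
W((6*(-5))*(-2), 83)/A(M) = -29/(2*(-24)/(147 + (-24)² - 27*(-24))) = -29/(2*(-24)/(147 + 576 + 648)) = -29/(2*(-24)/1371) = -29/(2*(-24)*(1/1371)) = -29/(-16/457) = -29*(-457/16) = 13253/16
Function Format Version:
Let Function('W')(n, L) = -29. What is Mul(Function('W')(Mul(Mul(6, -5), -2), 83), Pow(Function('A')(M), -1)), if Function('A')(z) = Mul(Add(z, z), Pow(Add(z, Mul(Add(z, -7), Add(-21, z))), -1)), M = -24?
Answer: Rational(13253, 16) ≈ 828.31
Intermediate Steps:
Function('A')(z) = Mul(2, z, Pow(Add(z, Mul(Add(-21, z), Add(-7, z))), -1)) (Function('A')(z) = Mul(Mul(2, z), Pow(Add(z, Mul(Add(-7, z), Add(-21, z))), -1)) = Mul(Mul(2, z), Pow(Add(z, Mul(Add(-21, z), Add(-7, z))), -1)) = Mul(2, z, Pow(Add(z, Mul(Add(-21, z), Add(-7, z))), -1)))
Mul(Function('W')(Mul(Mul(6, -5), -2), 83), Pow(Function('A')(M), -1)) = Mul(-29, Pow(Mul(2, -24, Pow(Add(147, Pow(-24, 2), Mul(-27, -24)), -1)), -1)) = Mul(-29, Pow(Mul(2, -24, Pow(Add(147, 576, 648), -1)), -1)) = Mul(-29, Pow(Mul(2, -24, Pow(1371, -1)), -1)) = Mul(-29, Pow(Mul(2, -24, Rational(1, 1371)), -1)) = Mul(-29, Pow(Rational(-16, 457), -1)) = Mul(-29, Rational(-457, 16)) = Rational(13253, 16)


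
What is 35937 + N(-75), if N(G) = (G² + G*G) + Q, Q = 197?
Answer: 47384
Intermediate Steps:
N(G) = 197 + 2*G² (N(G) = (G² + G*G) + 197 = (G² + G²) + 197 = 2*G² + 197 = 197 + 2*G²)
35937 + N(-75) = 35937 + (197 + 2*(-75)²) = 35937 + (197 + 2*5625) = 35937 + (197 + 11250) = 35937 + 11447 = 47384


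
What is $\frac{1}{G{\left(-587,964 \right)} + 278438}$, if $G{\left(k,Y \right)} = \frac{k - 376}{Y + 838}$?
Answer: $\frac{1802}{501744313} \approx 3.5915 \cdot 10^{-6}$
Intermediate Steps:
$G{\left(k,Y \right)} = \frac{-376 + k}{838 + Y}$
$\frac{1}{G{\left(-587,964 \right)} + 278438} = \frac{1}{\frac{-376 - 587}{838 + 964} + 278438} = \frac{1}{\frac{1}{1802} \left(-963\right) + 278438} = \frac{1}{- \frac{963}{1802} + 278438} = \frac{1}{\frac{501744313}{1802}} = \frac{1802}{501744313}$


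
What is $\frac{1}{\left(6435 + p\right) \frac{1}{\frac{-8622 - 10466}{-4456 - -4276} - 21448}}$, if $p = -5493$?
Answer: $- \frac{480194}{21195} \approx -22.656$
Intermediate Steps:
$\frac{1}{\left(6435 + p\right) \frac{1}{\frac{-8622 - 10466}{-4456 - -4276} - 21448}} = \frac{1}{\left(6435 - 5493\right) \frac{1}{\frac{-8622 - 10466}{-4456 - -4276} - 21448}} = \frac{1}{942 \frac{1}{- \frac{19088}{-4456 + \left(-5052 + 9328\right)} - 21448}} = \frac{1}{942 \frac{1}{- \frac{19088}{-4456 + 4276} - 21448}} = \frac{1}{942 \frac{1}{- \frac{19088}{-180} - 21448}} = \frac{1}{942 \frac{1}{\left(-19088\right) \left(- \frac{1}{180}\right) - 21448}} = \frac{1}{942 \frac{1}{\frac{4772}{45} - 21448}} = \frac{1}{942 \frac{1}{- \frac{960388}{45}}} = \frac{1}{942 \left(- \frac{45}{960388}\right)} = \frac{1}{- \frac{21195}{480194}} = - \frac{480194}{21195}$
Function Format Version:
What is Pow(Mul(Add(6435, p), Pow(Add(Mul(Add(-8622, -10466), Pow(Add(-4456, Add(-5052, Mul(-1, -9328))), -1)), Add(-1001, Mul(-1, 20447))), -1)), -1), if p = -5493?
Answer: Rational(-480194, 21195) ≈ -22.656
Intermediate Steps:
Pow(Mul(Add(6435, p), Pow(Add(Mul(Add(-8622, -10466), Pow(Add(-4456, Add(-5052, Mul(-1, -9328))), -1)), Add(-1001, Mul(-1, 20447))), -1)), -1) = Pow(Mul(Add(6435, -5493), Pow(Add(Mul(Add(-8622, -10466), Pow(Add(-4456, Add(-5052, Mul(-1, -9328))), -1)), Add(-1001, Mul(-1, 20447))), -1)), -1) = Pow(Mul(942, Pow(Add(Mul(-19088, Pow(Add(-4456, Add(-5052, 9328)), -1)), Add(-1001, -20447)), -1)), -1) = Pow(Mul(942, Pow(Add(Mul(-19088, Pow(Add(-4456, 4276), -1)), -21448), -1)), -1) = Pow(Mul(942, Pow(Add(Mul(-19088, Pow(-180, -1)), -21448), -1)), -1) = Pow(Mul(942, Pow(Add(Mul(-19088, Rational(-1, 180)), -21448), -1)), -1) = Pow(Mul(942, Pow(Add(Rational(4772, 45), -21448), -1)), -1) = Pow(Mul(942, Pow(Rational(-960388, 45), -1)), -1) = Pow(Mul(942, Rational(-45, 960388)), -1) = Pow(Rational(-21195, 480194), -1) = Rational(-480194, 21195)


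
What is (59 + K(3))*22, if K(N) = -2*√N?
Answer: 1298 - 44*√3 ≈ 1221.8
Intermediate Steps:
(59 + K(3))*22 = (59 - 2*√3)*22 = 1298 - 44*√3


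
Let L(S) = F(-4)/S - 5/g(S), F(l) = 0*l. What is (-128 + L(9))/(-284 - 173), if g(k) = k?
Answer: 1157/4113 ≈ 0.28130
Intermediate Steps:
F(l) = 0
L(S) = -5/S (L(S) = 0/S - 5/S = 0 - 5/S = -5/S)
(-128 + L(9))/(-284 - 173) = (-128 - 5/9)/(-284 - 173) = (-128 - 5*1/9)/(-457) = (-128 - 5/9)*(-1/457) = -1157/9*(-1/457) = 1157/4113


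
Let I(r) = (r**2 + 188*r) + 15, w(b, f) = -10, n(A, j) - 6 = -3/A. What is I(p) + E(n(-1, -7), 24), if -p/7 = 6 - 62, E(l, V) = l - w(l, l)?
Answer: 227394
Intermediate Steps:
n(A, j) = 6 - 3/A
E(l, V) = 10 + l (E(l, V) = l - 1*(-10) = l + 10 = 10 + l)
p = 392 (p = -7*(6 - 62) = -7*(-56) = 392)
I(r) = 15 + r**2 + 188*r
I(p) + E(n(-1, -7), 24) = (15 + 392**2 + 188*392) + (10 + (6 - 3/(-1))) = (15 + 153664 + 73696) + (10 + (6 - 3*(-1))) = 227375 + (10 + (6 + 3)) = 227375 + (10 + 9) = 227375 + 19 = 227394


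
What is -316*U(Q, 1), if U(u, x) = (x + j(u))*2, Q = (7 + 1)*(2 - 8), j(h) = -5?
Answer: 2528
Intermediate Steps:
Q = -48 (Q = 8*(-6) = -48)
U(u, x) = -10 + 2*x (U(u, x) = (x - 5)*2 = (-5 + x)*2 = -10 + 2*x)
-316*U(Q, 1) = -316*(-10 + 2*1) = -316*(-10 + 2) = -316*(-8) = 2528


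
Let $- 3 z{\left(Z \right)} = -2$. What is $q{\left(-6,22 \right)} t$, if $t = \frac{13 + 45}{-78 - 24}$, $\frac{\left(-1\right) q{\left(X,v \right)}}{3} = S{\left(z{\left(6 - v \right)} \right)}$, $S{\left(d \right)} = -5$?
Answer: $- \frac{145}{17} \approx -8.5294$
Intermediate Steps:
$z{\left(Z \right)} = \frac{2}{3}$ ($z{\left(Z \right)} = \left(- \frac{1}{3}\right) \left(-2\right) = \frac{2}{3}$)
$q{\left(X,v \right)} = 15$ ($q{\left(X,v \right)} = \left(-3\right) \left(-5\right) = 15$)
$t = - \frac{29}{51}$ ($t = \frac{58}{-102} = 58 \left(- \frac{1}{102}\right) = - \frac{29}{51} \approx -0.56863$)
$q{\left(-6,22 \right)} t = 15 \left(- \frac{29}{51}\right) = - \frac{145}{17}$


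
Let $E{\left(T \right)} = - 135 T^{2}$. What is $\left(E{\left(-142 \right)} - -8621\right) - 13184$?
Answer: $-2726703$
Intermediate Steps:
$\left(E{\left(-142 \right)} - -8621\right) - 13184 = \left(- 135 \left(-142\right)^{2} - -8621\right) - 13184 = \left(\left(-135\right) 20164 + 8621\right) - 13184 = \left(-2722140 + 8621\right) - 13184 = -2713519 - 13184 = -2726703$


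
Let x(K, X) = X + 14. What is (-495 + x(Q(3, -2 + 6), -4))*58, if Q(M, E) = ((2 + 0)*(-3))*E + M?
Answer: -28130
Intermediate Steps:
Q(M, E) = M - 6*E (Q(M, E) = (2*(-3))*E + M = -6*E + M = M - 6*E)
x(K, X) = 14 + X
(-495 + x(Q(3, -2 + 6), -4))*58 = (-495 + (14 - 4))*58 = (-495 + 10)*58 = -485*58 = -28130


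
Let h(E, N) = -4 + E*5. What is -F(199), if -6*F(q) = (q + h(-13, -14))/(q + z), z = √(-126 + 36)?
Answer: 12935/119073 - 65*I*√10/39691 ≈ 0.10863 - 0.0051787*I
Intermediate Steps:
h(E, N) = -4 + 5*E
z = 3*I*√10 (z = √(-90) = 3*I*√10 ≈ 9.4868*I)
F(q) = -(-69 + q)/(6*(q + 3*I*√10)) (F(q) = -(q + (-4 + 5*(-13)))/(6*(q + 3*I*√10)) = -(q + (-4 - 65))/(6*(q + 3*I*√10)) = -(q - 69)/(6*(q + 3*I*√10)) = -(-69 + q)/(6*(q + 3*I*√10)))
-F(199) = -(69 - 1*199)/(6*(199 + 3*I*√10)) = -(69 - 199)/(6*(199 + 3*I*√10)) = -(-130)/(6*(199 + 3*I*√10)) = -(-65)/(3*(199 + 3*I*√10)) = 65/(3*(199 + 3*I*√10))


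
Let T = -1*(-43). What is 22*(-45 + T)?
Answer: -44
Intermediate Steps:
T = 43
22*(-45 + T) = 22*(-45 + 43) = 22*(-2) = -44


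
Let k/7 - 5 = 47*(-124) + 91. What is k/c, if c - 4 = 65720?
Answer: -10031/16431 ≈ -0.61049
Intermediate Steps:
c = 65724 (c = 4 + 65720 = 65724)
k = -40124 (k = 35 + 7*(47*(-124) + 91) = 35 + 7*(-5828 + 91) = 35 + 7*(-5737) = 35 - 40159 = -40124)
k/c = -40124/65724 = -40124*1/65724 = -10031/16431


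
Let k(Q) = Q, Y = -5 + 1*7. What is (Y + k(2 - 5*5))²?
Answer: 441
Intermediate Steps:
Y = 2 (Y = -5 + 7 = 2)
(Y + k(2 - 5*5))² = (2 + (2 - 5*5))² = (2 + (2 - 25))² = (2 - 23)² = (-21)² = 441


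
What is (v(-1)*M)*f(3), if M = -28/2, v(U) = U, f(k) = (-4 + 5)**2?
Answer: 14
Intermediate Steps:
f(k) = 1 (f(k) = 1**2 = 1)
M = -14 (M = -28*1/2 = -14)
(v(-1)*M)*f(3) = -1*(-14)*1 = 14*1 = 14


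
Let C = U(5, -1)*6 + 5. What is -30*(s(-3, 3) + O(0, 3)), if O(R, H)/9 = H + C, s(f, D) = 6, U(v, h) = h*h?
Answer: -3960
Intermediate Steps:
U(v, h) = h²
C = 11 (C = (-1)²*6 + 5 = 1*6 + 5 = 6 + 5 = 11)
O(R, H) = 99 + 9*H (O(R, H) = 9*(H + 11) = 9*(11 + H) = 99 + 9*H)
-30*(s(-3, 3) + O(0, 3)) = -30*(6 + (99 + 9*3)) = -30*(6 + (99 + 27)) = -30*(6 + 126) = -30*132 = -3960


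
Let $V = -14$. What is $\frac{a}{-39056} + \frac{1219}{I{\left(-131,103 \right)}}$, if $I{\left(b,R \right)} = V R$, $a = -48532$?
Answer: $\frac{2796735}{7039844} \approx 0.39727$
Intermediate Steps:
$I{\left(b,R \right)} = - 14 R$
$\frac{a}{-39056} + \frac{1219}{I{\left(-131,103 \right)}} = - \frac{48532}{-39056} + \frac{1219}{\left(-14\right) 103} = \left(-48532\right) \left(- \frac{1}{39056}\right) + \frac{1219}{-1442} = \frac{12133}{9764} + 1219 \left(- \frac{1}{1442}\right) = \frac{12133}{9764} - \frac{1219}{1442} = \frac{2796735}{7039844}$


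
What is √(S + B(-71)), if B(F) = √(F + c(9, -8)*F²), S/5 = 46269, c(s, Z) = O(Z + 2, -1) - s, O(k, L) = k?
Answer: √(231345 + I*√75686) ≈ 480.98 + 0.286*I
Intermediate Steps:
c(s, Z) = 2 + Z - s (c(s, Z) = (Z + 2) - s = (2 + Z) - s = 2 + Z - s)
S = 231345 (S = 5*46269 = 231345)
B(F) = √(F - 15*F²) (B(F) = √(F + (2 - 8 - 1*9)*F²) = √(F + (2 - 8 - 9)*F²) = √(F - 15*F²))
√(S + B(-71)) = √(231345 + √(-71*(1 - 15*(-71)))) = √(231345 + √(-71*(1 + 1065))) = √(231345 + √(-71*1066)) = √(231345 + √(-75686)) = √(231345 + I*√75686)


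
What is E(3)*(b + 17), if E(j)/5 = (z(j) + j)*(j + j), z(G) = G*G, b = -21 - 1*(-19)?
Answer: 5400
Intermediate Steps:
b = -2 (b = -21 + 19 = -2)
z(G) = G**2
E(j) = 10*j*(j + j**2) (E(j) = 5*((j**2 + j)*(j + j)) = 5*((j + j**2)*(2*j)) = 5*(2*j*(j + j**2)) = 10*j*(j + j**2))
E(3)*(b + 17) = (10*3**2*(1 + 3))*(-2 + 17) = (10*9*4)*15 = 360*15 = 5400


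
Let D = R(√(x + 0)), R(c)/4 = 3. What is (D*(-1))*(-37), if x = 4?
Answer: 444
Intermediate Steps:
R(c) = 12 (R(c) = 4*3 = 12)
D = 12
(D*(-1))*(-37) = (12*(-1))*(-37) = -12*(-37) = 444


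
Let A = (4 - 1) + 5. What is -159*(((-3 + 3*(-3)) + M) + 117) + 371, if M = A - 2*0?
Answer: -17596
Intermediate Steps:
A = 8 (A = 3 + 5 = 8)
M = 8 (M = 8 - 2*0 = 8 + 0 = 8)
-159*(((-3 + 3*(-3)) + M) + 117) + 371 = -159*(((-3 + 3*(-3)) + 8) + 117) + 371 = -159*(((-3 - 9) + 8) + 117) + 371 = -159*((-12 + 8) + 117) + 371 = -159*(-4 + 117) + 371 = -159*113 + 371 = -17967 + 371 = -17596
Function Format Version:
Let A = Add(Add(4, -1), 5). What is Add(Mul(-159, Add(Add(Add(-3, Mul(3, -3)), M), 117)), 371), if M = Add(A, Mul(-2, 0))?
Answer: -17596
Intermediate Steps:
A = 8 (A = Add(3, 5) = 8)
M = 8 (M = Add(8, Mul(-2, 0)) = Add(8, 0) = 8)
Add(Mul(-159, Add(Add(Add(-3, Mul(3, -3)), M), 117)), 371) = Add(Mul(-159, Add(Add(Add(-3, Mul(3, -3)), 8), 117)), 371) = Add(Mul(-159, Add(Add(Add(-3, -9), 8), 117)), 371) = Add(Mul(-159, Add(Add(-12, 8), 117)), 371) = Add(Mul(-159, Add(-4, 117)), 371) = Add(Mul(-159, 113), 371) = Add(-17967, 371) = -17596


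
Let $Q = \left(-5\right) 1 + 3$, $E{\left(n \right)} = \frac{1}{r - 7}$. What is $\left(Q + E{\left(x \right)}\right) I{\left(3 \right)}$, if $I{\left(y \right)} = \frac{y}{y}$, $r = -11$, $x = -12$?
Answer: $- \frac{37}{18} \approx -2.0556$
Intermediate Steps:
$E{\left(n \right)} = - \frac{1}{18}$ ($E{\left(n \right)} = \frac{1}{-11 - 7} = \frac{1}{-18} = - \frac{1}{18}$)
$Q = -2$ ($Q = -5 + 3 = -2$)
$I{\left(y \right)} = 1$
$\left(Q + E{\left(x \right)}\right) I{\left(3 \right)} = \left(-2 - \frac{1}{18}\right) 1 = \left(- \frac{37}{18}\right) 1 = - \frac{37}{18}$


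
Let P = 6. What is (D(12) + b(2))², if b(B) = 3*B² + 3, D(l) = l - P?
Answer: 441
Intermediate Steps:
D(l) = -6 + l (D(l) = l - 1*6 = l - 6 = -6 + l)
b(B) = 3 + 3*B²
(D(12) + b(2))² = ((-6 + 12) + (3 + 3*2²))² = (6 + (3 + 3*4))² = (6 + (3 + 12))² = (6 + 15)² = 21² = 441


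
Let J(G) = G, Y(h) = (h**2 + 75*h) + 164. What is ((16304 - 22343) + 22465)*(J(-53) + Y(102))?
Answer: 298378290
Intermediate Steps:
Y(h) = 164 + h**2 + 75*h
((16304 - 22343) + 22465)*(J(-53) + Y(102)) = ((16304 - 22343) + 22465)*(-53 + (164 + 102**2 + 75*102)) = (-6039 + 22465)*(-53 + (164 + 10404 + 7650)) = 16426*(-53 + 18218) = 16426*18165 = 298378290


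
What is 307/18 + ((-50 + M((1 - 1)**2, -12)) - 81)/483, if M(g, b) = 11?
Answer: 48707/2898 ≈ 16.807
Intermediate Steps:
307/18 + ((-50 + M((1 - 1)**2, -12)) - 81)/483 = 307/18 + ((-50 + 11) - 81)/483 = 307*(1/18) + (-39 - 81)*(1/483) = 307/18 - 120*1/483 = 307/18 - 40/161 = 48707/2898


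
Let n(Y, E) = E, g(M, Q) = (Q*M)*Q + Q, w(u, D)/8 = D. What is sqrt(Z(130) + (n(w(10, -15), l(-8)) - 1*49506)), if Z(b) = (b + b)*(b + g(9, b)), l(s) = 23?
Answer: 3*sqrt(4396013) ≈ 6290.0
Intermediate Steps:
w(u, D) = 8*D
g(M, Q) = Q + M*Q**2 (g(M, Q) = (M*Q)*Q + Q = M*Q**2 + Q = Q + M*Q**2)
Z(b) = 2*b*(b + b*(1 + 9*b)) (Z(b) = (b + b)*(b + b*(1 + 9*b)) = (2*b)*(b + b*(1 + 9*b)) = 2*b*(b + b*(1 + 9*b)))
sqrt(Z(130) + (n(w(10, -15), l(-8)) - 1*49506)) = sqrt(130**2*(4 + 18*130) + (23 - 1*49506)) = sqrt(16900*(4 + 2340) + (23 - 49506)) = sqrt(16900*2344 - 49483) = sqrt(39613600 - 49483) = sqrt(39564117) = 3*sqrt(4396013)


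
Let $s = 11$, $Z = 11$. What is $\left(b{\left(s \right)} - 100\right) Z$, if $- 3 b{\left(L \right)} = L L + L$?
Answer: $-1584$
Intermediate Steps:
$b{\left(L \right)} = - \frac{L}{3} - \frac{L^{2}}{3}$ ($b{\left(L \right)} = - \frac{L L + L}{3} = - \frac{L^{2} + L}{3} = - \frac{L + L^{2}}{3} = - \frac{L}{3} - \frac{L^{2}}{3}$)
$\left(b{\left(s \right)} - 100\right) Z = \left(\left(- \frac{1}{3}\right) 11 \left(1 + 11\right) - 100\right) 11 = \left(\left(- \frac{1}{3}\right) 11 \cdot 12 - 100\right) 11 = \left(-44 - 100\right) 11 = \left(-144\right) 11 = -1584$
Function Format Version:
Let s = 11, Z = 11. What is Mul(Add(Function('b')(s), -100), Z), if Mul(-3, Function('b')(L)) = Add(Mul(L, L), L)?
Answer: -1584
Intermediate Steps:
Function('b')(L) = Add(Mul(Rational(-1, 3), L), Mul(Rational(-1, 3), Pow(L, 2))) (Function('b')(L) = Mul(Rational(-1, 3), Add(Mul(L, L), L)) = Mul(Rational(-1, 3), Add(Pow(L, 2), L)) = Mul(Rational(-1, 3), Add(L, Pow(L, 2))) = Add(Mul(Rational(-1, 3), L), Mul(Rational(-1, 3), Pow(L, 2))))
Mul(Add(Function('b')(s), -100), Z) = Mul(Add(Mul(Rational(-1, 3), 11, Add(1, 11)), -100), 11) = Mul(Add(Mul(Rational(-1, 3), 11, 12), -100), 11) = Mul(Add(-44, -100), 11) = Mul(-144, 11) = -1584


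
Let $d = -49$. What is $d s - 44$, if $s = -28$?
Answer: $1328$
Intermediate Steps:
$d s - 44 = \left(-49\right) \left(-28\right) - 44 = 1372 - 44 = 1328$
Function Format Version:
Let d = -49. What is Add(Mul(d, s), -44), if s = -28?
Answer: 1328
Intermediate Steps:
Add(Mul(d, s), -44) = Add(Mul(-49, -28), -44) = Add(1372, -44) = 1328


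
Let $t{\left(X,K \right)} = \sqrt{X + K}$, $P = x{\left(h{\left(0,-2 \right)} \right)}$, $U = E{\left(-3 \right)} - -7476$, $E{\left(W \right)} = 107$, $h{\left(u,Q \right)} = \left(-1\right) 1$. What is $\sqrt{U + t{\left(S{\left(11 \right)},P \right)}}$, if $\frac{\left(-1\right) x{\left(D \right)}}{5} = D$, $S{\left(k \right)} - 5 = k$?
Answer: $\sqrt{7583 + \sqrt{21}} \approx 87.107$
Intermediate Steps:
$h{\left(u,Q \right)} = -1$
$S{\left(k \right)} = 5 + k$
$U = 7583$ ($U = 107 - -7476 = 107 + 7476 = 7583$)
$x{\left(D \right)} = - 5 D$
$P = 5$ ($P = \left(-5\right) \left(-1\right) = 5$)
$t{\left(X,K \right)} = \sqrt{K + X}$
$\sqrt{U + t{\left(S{\left(11 \right)},P \right)}} = \sqrt{7583 + \sqrt{5 + \left(5 + 11\right)}} = \sqrt{7583 + \sqrt{5 + 16}} = \sqrt{7583 + \sqrt{21}}$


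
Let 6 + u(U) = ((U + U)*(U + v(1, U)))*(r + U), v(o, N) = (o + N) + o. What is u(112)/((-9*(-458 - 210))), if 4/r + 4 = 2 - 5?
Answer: 940159/1002 ≈ 938.28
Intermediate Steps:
r = -4/7 (r = 4/(-4 + (2 - 5)) = 4/(-4 - 3) = 4/(-7) = 4*(-⅐) = -4/7 ≈ -0.57143)
v(o, N) = N + 2*o (v(o, N) = (N + o) + o = N + 2*o)
u(U) = -6 + 2*U*(2 + 2*U)*(-4/7 + U) (u(U) = -6 + ((U + U)*(U + (U + 2*1)))*(-4/7 + U) = -6 + ((2*U)*(U + (U + 2)))*(-4/7 + U) = -6 + ((2*U)*(U + (2 + U)))*(-4/7 + U) = -6 + ((2*U)*(2 + 2*U))*(-4/7 + U) = -6 + (2*U*(2 + 2*U))*(-4/7 + U) = -6 + 2*U*(2 + 2*U)*(-4/7 + U))
u(112)/((-9*(-458 - 210))) = (-6 + 4*112³ - 16/7*112 + (12/7)*112²)/((-9*(-458 - 210))) = (-6 + 4*1404928 - 256 + (12/7)*12544)/((-9*(-668))) = (-6 + 5619712 - 256 + 21504)/6012 = 5640954*(1/6012) = 940159/1002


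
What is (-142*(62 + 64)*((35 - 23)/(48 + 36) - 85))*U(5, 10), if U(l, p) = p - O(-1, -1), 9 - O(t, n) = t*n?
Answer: 3036528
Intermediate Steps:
O(t, n) = 9 - n*t (O(t, n) = 9 - t*n = 9 - n*t)
U(l, p) = -8 + p (U(l, p) = p - (9 - 1*(-1)*(-1)) = p - (9 - 1) = p - 1*8 = p - 8 = -8 + p)
(-142*(62 + 64)*((35 - 23)/(48 + 36) - 85))*U(5, 10) = (-142*(62 + 64)*((35 - 23)/(48 + 36) - 85))*(-8 + 10) = -17892*(12/84 - 85)*2 = -17892*(12*(1/84) - 85)*2 = -17892*(⅐ - 85)*2 = -17892*(-594)/7*2 = -142*(-10692)*2 = 1518264*2 = 3036528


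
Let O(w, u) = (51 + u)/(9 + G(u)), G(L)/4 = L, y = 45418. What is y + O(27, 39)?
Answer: 499604/11 ≈ 45419.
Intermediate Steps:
G(L) = 4*L
O(w, u) = (51 + u)/(9 + 4*u)
y + O(27, 39) = 45418 + (51 + 39)/(9 + 4*39) = 45418 + 90/(9 + 156) = 45418 + 90/165 = 45418 + (1/165)*90 = 45418 + 6/11 = 499604/11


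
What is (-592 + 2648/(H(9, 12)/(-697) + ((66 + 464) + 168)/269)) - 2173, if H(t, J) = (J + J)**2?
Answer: -210143733/165781 ≈ -1267.6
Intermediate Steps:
H(t, J) = 4*J**2 (H(t, J) = (2*J)**2 = 4*J**2)
(-592 + 2648/(H(9, 12)/(-697) + ((66 + 464) + 168)/269)) - 2173 = (-592 + 2648/((4*12**2)/(-697) + ((66 + 464) + 168)/269)) - 2173 = (-592 + 2648/((4*144)*(-1/697) + (530 + 168)*(1/269))) - 2173 = (-592 + 2648/(576*(-1/697) + 698*(1/269))) - 2173 = (-592 + 2648/(-576/697 + 698/269)) - 2173 = (-592 + 2648/(331562/187493)) - 2173 = (-592 + 2648*(187493/331562)) - 2173 = (-592 + 248240732/165781) - 2173 = 150098380/165781 - 2173 = -210143733/165781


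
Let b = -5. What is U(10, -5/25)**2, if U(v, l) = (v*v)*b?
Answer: 250000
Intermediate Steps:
U(v, l) = -5*v**2 (U(v, l) = (v*v)*(-5) = v**2*(-5) = -5*v**2)
U(10, -5/25)**2 = (-5*10**2)**2 = (-5*100)**2 = (-500)**2 = 250000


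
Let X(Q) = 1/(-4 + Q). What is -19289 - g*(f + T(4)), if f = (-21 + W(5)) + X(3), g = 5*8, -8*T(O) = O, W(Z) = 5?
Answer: -18589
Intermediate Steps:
T(O) = -O/8
g = 40
f = -17 (f = (-21 + 5) + 1/(-4 + 3) = -16 + 1/(-1) = -16 - 1 = -17)
-19289 - g*(f + T(4)) = -19289 - 40*(-17 - ⅛*4) = -19289 - 40*(-17 - ½) = -19289 - 40*(-35)/2 = -19289 - 1*(-700) = -19289 + 700 = -18589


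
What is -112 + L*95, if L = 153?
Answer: 14423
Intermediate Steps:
-112 + L*95 = -112 + 153*95 = -112 + 14535 = 14423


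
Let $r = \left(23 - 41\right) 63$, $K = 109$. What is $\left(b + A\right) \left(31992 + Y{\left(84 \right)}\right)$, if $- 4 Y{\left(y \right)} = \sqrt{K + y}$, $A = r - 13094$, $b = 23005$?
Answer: $280793784 - \frac{8777 \sqrt{193}}{4} \approx 2.8076 \cdot 10^{8}$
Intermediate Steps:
$r = -1134$ ($r = \left(-18\right) 63 = -1134$)
$A = -14228$ ($A = -1134 - 13094 = -14228$)
$Y{\left(y \right)} = - \frac{\sqrt{109 + y}}{4}$
$\left(b + A\right) \left(31992 + Y{\left(84 \right)}\right) = \left(23005 - 14228\right) \left(31992 - \frac{\sqrt{109 + 84}}{4}\right) = 8777 \left(31992 - \frac{\sqrt{193}}{4}\right) = 280793784 - \frac{8777 \sqrt{193}}{4}$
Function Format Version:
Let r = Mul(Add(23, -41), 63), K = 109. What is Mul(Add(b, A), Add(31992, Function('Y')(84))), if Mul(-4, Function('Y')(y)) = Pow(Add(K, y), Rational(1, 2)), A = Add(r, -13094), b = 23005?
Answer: Add(280793784, Mul(Rational(-8777, 4), Pow(193, Rational(1, 2)))) ≈ 2.8076e+8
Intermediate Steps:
r = -1134 (r = Mul(-18, 63) = -1134)
A = -14228 (A = Add(-1134, -13094) = -14228)
Function('Y')(y) = Mul(Rational(-1, 4), Pow(Add(109, y), Rational(1, 2)))
Mul(Add(b, A), Add(31992, Function('Y')(84))) = Mul(Add(23005, -14228), Add(31992, Mul(Rational(-1, 4), Pow(Add(109, 84), Rational(1, 2))))) = Mul(8777, Add(31992, Mul(Rational(-1, 4), Pow(193, Rational(1, 2))))) = Add(280793784, Mul(Rational(-8777, 4), Pow(193, Rational(1, 2))))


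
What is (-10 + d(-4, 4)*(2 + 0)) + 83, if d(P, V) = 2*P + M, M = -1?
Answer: 55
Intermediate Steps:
d(P, V) = -1 + 2*P (d(P, V) = 2*P - 1 = -1 + 2*P)
(-10 + d(-4, 4)*(2 + 0)) + 83 = (-10 + (-1 + 2*(-4))*(2 + 0)) + 83 = (-10 + (-1 - 8)*2) + 83 = (-10 - 9*2) + 83 = (-10 - 18) + 83 = -28 + 83 = 55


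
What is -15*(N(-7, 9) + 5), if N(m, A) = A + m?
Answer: -105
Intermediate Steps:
-15*(N(-7, 9) + 5) = -15*((9 - 7) + 5) = -15*(2 + 5) = -15*7 = -105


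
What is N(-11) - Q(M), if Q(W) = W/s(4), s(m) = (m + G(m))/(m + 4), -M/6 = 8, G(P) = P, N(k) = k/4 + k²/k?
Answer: 137/4 ≈ 34.250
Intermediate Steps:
N(k) = 5*k/4 (N(k) = k*(¼) + k = k/4 + k = 5*k/4)
M = -48 (M = -6*8 = -48)
s(m) = 2*m/(4 + m) (s(m) = (m + m)/(m + 4) = (2*m)/(4 + m) = 2*m/(4 + m))
Q(W) = W (Q(W) = W/((2*4/(4 + 4))) = W/((2*4/8)) = W/((2*4*(⅛))) = W/1 = W*1 = W)
N(-11) - Q(M) = (5/4)*(-11) - 1*(-48) = -55/4 + 48 = 137/4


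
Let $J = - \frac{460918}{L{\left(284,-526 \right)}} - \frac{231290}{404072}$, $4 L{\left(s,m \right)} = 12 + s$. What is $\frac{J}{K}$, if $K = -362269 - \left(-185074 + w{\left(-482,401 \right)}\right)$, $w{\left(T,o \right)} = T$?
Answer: $\frac{46565293389}{1320988343716} \approx 0.03525$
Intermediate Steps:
$L{\left(s,m \right)} = 3 + \frac{s}{4}$ ($L{\left(s,m \right)} = \frac{12 + s}{4} = 3 + \frac{s}{4}$)
$J = - \frac{46565293389}{7475332}$ ($J = - \frac{460918}{3 + \frac{1}{4} \cdot 284} - \frac{231290}{404072} = - \frac{460918}{3 + 71} - \frac{115645}{202036} = - \frac{460918}{74} - \frac{115645}{202036} = \left(-460918\right) \frac{1}{74} - \frac{115645}{202036} = - \frac{230459}{37} - \frac{115645}{202036} = - \frac{46565293389}{7475332} \approx -6229.2$)
$K = -176713$ ($K = -362269 - \left(-185074 - 482\right) = -362269 - -185556 = -362269 + 185556 = -176713$)
$\frac{J}{K} = - \frac{46565293389}{7475332 \left(-176713\right)} = \left(- \frac{46565293389}{7475332}\right) \left(- \frac{1}{176713}\right) = \frac{46565293389}{1320988343716}$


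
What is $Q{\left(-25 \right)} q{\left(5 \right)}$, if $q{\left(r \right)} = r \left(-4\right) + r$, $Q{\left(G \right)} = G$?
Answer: $375$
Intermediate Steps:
$q{\left(r \right)} = - 3 r$ ($q{\left(r \right)} = - 4 r + r = - 3 r$)
$Q{\left(-25 \right)} q{\left(5 \right)} = - 25 \left(\left(-3\right) 5\right) = \left(-25\right) \left(-15\right) = 375$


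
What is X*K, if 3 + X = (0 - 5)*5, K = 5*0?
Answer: 0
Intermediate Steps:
K = 0
X = -28 (X = -3 + (0 - 5)*5 = -3 - 5*5 = -3 - 25 = -28)
X*K = -28*0 = 0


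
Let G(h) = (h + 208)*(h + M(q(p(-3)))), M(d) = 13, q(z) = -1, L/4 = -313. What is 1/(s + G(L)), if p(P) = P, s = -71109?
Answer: 1/1222407 ≈ 8.1806e-7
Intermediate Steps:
L = -1252 (L = 4*(-313) = -1252)
G(h) = (13 + h)*(208 + h) (G(h) = (h + 208)*(h + 13) = (208 + h)*(13 + h) = (13 + h)*(208 + h))
1/(s + G(L)) = 1/(-71109 + (2704 + (-1252)² + 221*(-1252))) = 1/(-71109 + (2704 + 1567504 - 276692)) = 1/(-71109 + 1293516) = 1/1222407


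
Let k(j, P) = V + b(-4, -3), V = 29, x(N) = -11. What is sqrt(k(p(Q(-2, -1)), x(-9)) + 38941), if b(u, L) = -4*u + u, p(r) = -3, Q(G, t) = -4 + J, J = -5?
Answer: sqrt(38982) ≈ 197.44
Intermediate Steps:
Q(G, t) = -9 (Q(G, t) = -4 - 5 = -9)
b(u, L) = -3*u
k(j, P) = 41 (k(j, P) = 29 - 3*(-4) = 29 + 12 = 41)
sqrt(k(p(Q(-2, -1)), x(-9)) + 38941) = sqrt(41 + 38941) = sqrt(38982)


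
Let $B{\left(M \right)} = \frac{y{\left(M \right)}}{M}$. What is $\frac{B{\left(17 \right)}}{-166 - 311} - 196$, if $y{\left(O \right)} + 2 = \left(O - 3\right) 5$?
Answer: $- \frac{93496}{477} \approx -196.01$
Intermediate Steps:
$y{\left(O \right)} = -17 + 5 O$ ($y{\left(O \right)} = -2 + \left(O - 3\right) 5 = -2 + \left(-3 + O\right) 5 = -2 + \left(-15 + 5 O\right) = -17 + 5 O$)
$B{\left(M \right)} = \frac{-17 + 5 M}{M}$
$\frac{B{\left(17 \right)}}{-166 - 311} - 196 = \frac{5 - \frac{17}{17}}{-166 - 311} - 196 = \frac{5 - 1}{-477} - 196 = \left(5 - 1\right) \left(- \frac{1}{477}\right) - 196 = 4 \left(- \frac{1}{477}\right) - 196 = - \frac{4}{477} - 196 = - \frac{93496}{477}$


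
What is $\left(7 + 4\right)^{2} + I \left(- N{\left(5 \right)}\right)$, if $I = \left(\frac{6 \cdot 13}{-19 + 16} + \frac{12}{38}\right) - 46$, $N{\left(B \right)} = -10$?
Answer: $- \frac{11321}{19} \approx -595.84$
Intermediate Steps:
$I = - \frac{1362}{19}$ ($I = \left(\frac{78}{-3} + 12 \cdot \frac{1}{38}\right) - 46 = \left(78 \left(- \frac{1}{3}\right) + \frac{6}{19}\right) - 46 = \left(-26 + \frac{6}{19}\right) - 46 = - \frac{488}{19} - 46 = - \frac{1362}{19} \approx -71.684$)
$\left(7 + 4\right)^{2} + I \left(- N{\left(5 \right)}\right) = \left(7 + 4\right)^{2} - \frac{1362 \left(\left(-1\right) \left(-10\right)\right)}{19} = 11^{2} - \frac{13620}{19} = 121 - \frac{13620}{19} = - \frac{11321}{19}$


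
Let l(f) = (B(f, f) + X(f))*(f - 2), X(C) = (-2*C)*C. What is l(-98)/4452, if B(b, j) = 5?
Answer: 160025/371 ≈ 431.33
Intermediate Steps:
X(C) = -2*C²
l(f) = (-2 + f)*(5 - 2*f²) (l(f) = (5 - 2*f²)*(f - 2) = (5 - 2*f²)*(-2 + f) = (-2 + f)*(5 - 2*f²))
l(-98)/4452 = (-10 - 2*(-98)³ + 4*(-98)² + 5*(-98))/4452 = (-10 - 2*(-941192) + 4*9604 - 490)*(1/4452) = (-10 + 1882384 + 38416 - 490)*(1/4452) = 1920300*(1/4452) = 160025/371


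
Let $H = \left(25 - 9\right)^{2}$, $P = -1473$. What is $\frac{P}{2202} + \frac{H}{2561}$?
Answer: $- \frac{1069547}{1879774} \approx -0.56898$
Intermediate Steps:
$H = 256$ ($H = \left(25 - 9\right)^{2} = 16^{2} = 256$)
$\frac{P}{2202} + \frac{H}{2561} = - \frac{1473}{2202} + \frac{256}{2561} = \left(-1473\right) \frac{1}{2202} + 256 \cdot \frac{1}{2561} = - \frac{491}{734} + \frac{256}{2561} = - \frac{1069547}{1879774}$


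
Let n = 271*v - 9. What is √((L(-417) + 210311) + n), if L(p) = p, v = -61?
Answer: 7*√3946 ≈ 439.72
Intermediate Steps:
n = -16540 (n = 271*(-61) - 9 = -16531 - 9 = -16540)
√((L(-417) + 210311) + n) = √((-417 + 210311) - 16540) = √(209894 - 16540) = √193354 = 7*√3946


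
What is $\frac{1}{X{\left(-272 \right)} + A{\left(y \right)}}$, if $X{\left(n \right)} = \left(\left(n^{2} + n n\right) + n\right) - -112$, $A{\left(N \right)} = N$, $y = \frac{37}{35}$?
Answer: $\frac{35}{5173317} \approx 6.7655 \cdot 10^{-6}$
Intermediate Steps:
$y = \frac{37}{35}$ ($y = 37 \cdot \frac{1}{35} = \frac{37}{35} \approx 1.0571$)
$X{\left(n \right)} = 112 + n + 2 n^{2}$ ($X{\left(n \right)} = \left(\left(n^{2} + n^{2}\right) + n\right) + 112 = \left(2 n^{2} + n\right) + 112 = \left(n + 2 n^{2}\right) + 112 = 112 + n + 2 n^{2}$)
$\frac{1}{X{\left(-272 \right)} + A{\left(y \right)}} = \frac{1}{\left(112 - 272 + 2 \left(-272\right)^{2}\right) + \frac{37}{35}} = \frac{1}{\left(112 - 272 + 2 \cdot 73984\right) + \frac{37}{35}} = \frac{1}{\left(112 - 272 + 147968\right) + \frac{37}{35}} = \frac{1}{147808 + \frac{37}{35}} = \frac{1}{\frac{5173317}{35}} = \frac{35}{5173317}$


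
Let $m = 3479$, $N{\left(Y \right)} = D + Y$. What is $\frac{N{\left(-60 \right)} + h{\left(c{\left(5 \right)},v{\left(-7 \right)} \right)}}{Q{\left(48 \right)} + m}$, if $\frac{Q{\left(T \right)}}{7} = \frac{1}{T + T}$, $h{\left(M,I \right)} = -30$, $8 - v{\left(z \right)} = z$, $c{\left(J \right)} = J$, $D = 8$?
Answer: $- \frac{7872}{333991} \approx -0.023569$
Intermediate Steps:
$v{\left(z \right)} = 8 - z$
$Q{\left(T \right)} = \frac{7}{2 T}$ ($Q{\left(T \right)} = \frac{7}{T + T} = \frac{7}{2 T}$)
$N{\left(Y \right)} = 8 + Y$
$\frac{N{\left(-60 \right)} + h{\left(c{\left(5 \right)},v{\left(-7 \right)} \right)}}{Q{\left(48 \right)} + m} = \frac{\left(8 - 60\right) - 30}{\frac{7}{2 \cdot 48} + 3479} = \frac{-52 - 30}{\frac{7}{2} \cdot \frac{1}{48} + 3479} = - \frac{82}{\frac{7}{96} + 3479} = - \frac{82}{\frac{333991}{96}} = \left(-82\right) \frac{96}{333991} = - \frac{7872}{333991}$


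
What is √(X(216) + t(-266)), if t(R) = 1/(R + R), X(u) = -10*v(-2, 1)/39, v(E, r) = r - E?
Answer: I*√9220757/3458 ≈ 0.87813*I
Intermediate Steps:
X(u) = -10/13 (X(u) = -10*(1 - 1*(-2))/39 = -10*(1 + 2)/39 = -30/39 = -10*1/13 = -10/13)
t(R) = 1/(2*R)
√(X(216) + t(-266)) = √(-10/13 + (½)/(-266)) = √(-10/13 + (½)*(-1/266)) = √(-10/13 - 1/532) = √(-5333/6916) = I*√9220757/3458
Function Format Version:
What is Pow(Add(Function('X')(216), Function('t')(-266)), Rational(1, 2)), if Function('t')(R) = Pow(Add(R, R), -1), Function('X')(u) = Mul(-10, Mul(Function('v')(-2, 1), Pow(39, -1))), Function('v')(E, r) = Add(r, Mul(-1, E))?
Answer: Mul(Rational(1, 3458), I, Pow(9220757, Rational(1, 2))) ≈ Mul(0.87813, I)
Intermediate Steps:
Function('X')(u) = Rational(-10, 13) (Function('X')(u) = Mul(-10, Mul(Add(1, Mul(-1, -2)), Pow(39, -1))) = Mul(-10, Mul(Add(1, 2), Rational(1, 39))) = Mul(-10, Mul(3, Rational(1, 39))) = Mul(-10, Rational(1, 13)) = Rational(-10, 13))
Function('t')(R) = Mul(Rational(1, 2), Pow(R, -1)) (Function('t')(R) = Pow(Mul(2, R), -1) = Mul(Rational(1, 2), Pow(R, -1)))
Pow(Add(Function('X')(216), Function('t')(-266)), Rational(1, 2)) = Pow(Add(Rational(-10, 13), Mul(Rational(1, 2), Pow(-266, -1))), Rational(1, 2)) = Pow(Add(Rational(-10, 13), Mul(Rational(1, 2), Rational(-1, 266))), Rational(1, 2)) = Pow(Add(Rational(-10, 13), Rational(-1, 532)), Rational(1, 2)) = Pow(Rational(-5333, 6916), Rational(1, 2)) = Mul(Rational(1, 3458), I, Pow(9220757, Rational(1, 2)))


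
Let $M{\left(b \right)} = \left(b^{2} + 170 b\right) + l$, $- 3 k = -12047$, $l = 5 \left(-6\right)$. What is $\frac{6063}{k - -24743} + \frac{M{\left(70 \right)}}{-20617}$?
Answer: $- \frac{1071845907}{1778752292} \approx -0.60258$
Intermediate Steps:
$l = -30$
$k = \frac{12047}{3}$ ($k = \left(- \frac{1}{3}\right) \left(-12047\right) = \frac{12047}{3} \approx 4015.7$)
$M{\left(b \right)} = -30 + b^{2} + 170 b$ ($M{\left(b \right)} = \left(b^{2} + 170 b\right) - 30 = -30 + b^{2} + 170 b$)
$\frac{6063}{k - -24743} + \frac{M{\left(70 \right)}}{-20617} = \frac{6063}{\frac{12047}{3} - -24743} + \frac{-30 + 70^{2} + 170 \cdot 70}{-20617} = \frac{6063}{\frac{12047}{3} + 24743} + \left(-30 + 4900 + 11900\right) \left(- \frac{1}{20617}\right) = \frac{6063}{\frac{86276}{3}} + 16770 \left(- \frac{1}{20617}\right) = 6063 \cdot \frac{3}{86276} - \frac{16770}{20617} = \frac{18189}{86276} - \frac{16770}{20617} = - \frac{1071845907}{1778752292}$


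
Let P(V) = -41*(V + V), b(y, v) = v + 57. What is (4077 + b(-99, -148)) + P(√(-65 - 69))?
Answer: 3986 - 82*I*√134 ≈ 3986.0 - 949.22*I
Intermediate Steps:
b(y, v) = 57 + v
P(V) = -82*V
(4077 + b(-99, -148)) + P(√(-65 - 69)) = (4077 + (57 - 148)) - 82*√(-65 - 69) = (4077 - 91) - 82*I*√134 = 3986 - 82*I*√134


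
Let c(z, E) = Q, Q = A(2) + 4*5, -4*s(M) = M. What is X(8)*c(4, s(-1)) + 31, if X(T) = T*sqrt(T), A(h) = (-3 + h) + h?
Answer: 31 + 336*sqrt(2) ≈ 506.18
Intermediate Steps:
A(h) = -3 + 2*h
s(M) = -M/4
Q = 21 (Q = (-3 + 2*2) + 4*5 = (-3 + 4) + 20 = 1 + 20 = 21)
c(z, E) = 21
X(T) = T**(3/2)
X(8)*c(4, s(-1)) + 31 = 8**(3/2)*21 + 31 = (16*sqrt(2))*21 + 31 = 336*sqrt(2) + 31 = 31 + 336*sqrt(2)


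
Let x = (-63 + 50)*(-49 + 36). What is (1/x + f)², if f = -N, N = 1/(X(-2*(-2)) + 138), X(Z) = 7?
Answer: 576/600495025 ≈ 9.5921e-7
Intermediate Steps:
N = 1/145 (N = 1/(7 + 138) = 1/145 ≈ 0.0068966)
x = 169 (x = -13*(-13) = 169)
f = -1/145 (f = -1*1/145 = -1/145 ≈ -0.0068966)
(1/x + f)² = (1/169 - 1/145)² = (-24/24505)² = 576/600495025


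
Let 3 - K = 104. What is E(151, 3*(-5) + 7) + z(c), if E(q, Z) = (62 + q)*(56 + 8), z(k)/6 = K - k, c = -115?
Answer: 13716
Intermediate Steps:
K = -101 (K = 3 - 1*104 = 3 - 104 = -101)
z(k) = -606 - 6*k (z(k) = 6*(-101 - k) = -606 - 6*k)
E(q, Z) = 3968 + 64*q (E(q, Z) = (62 + q)*64 = 3968 + 64*q)
E(151, 3*(-5) + 7) + z(c) = (3968 + 64*151) + (-606 - 6*(-115)) = (3968 + 9664) + (-606 + 690) = 13632 + 84 = 13716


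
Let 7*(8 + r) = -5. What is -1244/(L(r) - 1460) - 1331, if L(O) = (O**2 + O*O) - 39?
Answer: -87797023/66009 ≈ -1330.1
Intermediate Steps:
r = -61/7 (r = -8 + (1/7)*(-5) = -8 - 5/7 = -61/7 ≈ -8.7143)
L(O) = -39 + 2*O**2 (L(O) = (O**2 + O**2) - 39 = 2*O**2 - 39 = -39 + 2*O**2)
-1244/(L(r) - 1460) - 1331 = -1244/((-39 + 2*(-61/7)**2) - 1460) - 1331 = -1244/((-39 + 2*(3721/49)) - 1460) - 1331 = -1244/((-39 + 7442/49) - 1460) - 1331 = -1244/(5531/49 - 1460) - 1331 = -1244/(-66009/49) - 1331 = -1244*(-49/66009) - 1331 = 60956/66009 - 1331 = -87797023/66009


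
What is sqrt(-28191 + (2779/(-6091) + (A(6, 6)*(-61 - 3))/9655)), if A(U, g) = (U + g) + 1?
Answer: 4*I*sqrt(6093693555416350985)/58808605 ≈ 167.9*I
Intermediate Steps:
A(U, g) = 1 + U + g
sqrt(-28191 + (2779/(-6091) + (A(6, 6)*(-61 - 3))/9655)) = sqrt(-28191 + (2779/(-6091) + ((1 + 6 + 6)*(-61 - 3))/9655)) = sqrt(-28191 + (2779*(-1/6091) + (13*(-64))*(1/9655))) = sqrt(-28191 + (-2779/6091 - 832*1/9655)) = sqrt(-28191 + (-2779/6091 - 832/9655)) = sqrt(-28191 - 31898957/58808605) = sqrt(-1657905282512/58808605) = 4*I*sqrt(6093693555416350985)/58808605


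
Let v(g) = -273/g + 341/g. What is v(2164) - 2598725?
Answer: -1405910208/541 ≈ -2.5987e+6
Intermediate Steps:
v(g) = 68/g
v(2164) - 2598725 = 68/2164 - 2598725 = 68*(1/2164) - 2598725 = 17/541 - 2598725 = -1405910208/541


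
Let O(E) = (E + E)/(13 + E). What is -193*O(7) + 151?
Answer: 159/10 ≈ 15.900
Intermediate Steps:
O(E) = 2*E/(13 + E) (O(E) = (2*E)/(13 + E) = 2*E/(13 + E))
-193*O(7) + 151 = -386*7/(13 + 7) + 151 = -386*7/20 + 151 = -193*7/10 + 151 = -1351/10 + 151 = 159/10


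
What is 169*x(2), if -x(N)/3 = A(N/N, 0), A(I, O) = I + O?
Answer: -507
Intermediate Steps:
x(N) = -3 (x(N) = -3*(N/N + 0) = -3*(1 + 0) = -3*1 = -3)
169*x(2) = 169*(-3) = -507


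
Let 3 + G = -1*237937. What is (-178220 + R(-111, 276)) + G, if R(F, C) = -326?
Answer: -416486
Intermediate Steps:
G = -237940 (G = -3 - 1*237937 = -3 - 237937 = -237940)
(-178220 + R(-111, 276)) + G = (-178220 - 326) - 237940 = -178546 - 237940 = -416486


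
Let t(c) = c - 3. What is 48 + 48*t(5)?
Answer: 144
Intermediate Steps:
t(c) = -3 + c
48 + 48*t(5) = 48 + 48*(-3 + 5) = 48 + 48*2 = 48 + 96 = 144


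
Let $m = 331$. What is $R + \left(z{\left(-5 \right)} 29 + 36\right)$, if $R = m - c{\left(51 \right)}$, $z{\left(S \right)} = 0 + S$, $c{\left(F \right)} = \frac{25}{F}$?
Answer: $\frac{11297}{51} \approx 221.51$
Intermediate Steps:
$z{\left(S \right)} = S$
$R = \frac{16856}{51}$ ($R = 331 - \frac{25}{51} = \frac{16856}{51} \approx 330.51$)
$R + \left(z{\left(-5 \right)} 29 + 36\right) = \frac{16856}{51} + \left(\left(-5\right) 29 + 36\right) = \frac{16856}{51} + \left(-145 + 36\right) = \frac{16856}{51} - 109 = \frac{11297}{51}$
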